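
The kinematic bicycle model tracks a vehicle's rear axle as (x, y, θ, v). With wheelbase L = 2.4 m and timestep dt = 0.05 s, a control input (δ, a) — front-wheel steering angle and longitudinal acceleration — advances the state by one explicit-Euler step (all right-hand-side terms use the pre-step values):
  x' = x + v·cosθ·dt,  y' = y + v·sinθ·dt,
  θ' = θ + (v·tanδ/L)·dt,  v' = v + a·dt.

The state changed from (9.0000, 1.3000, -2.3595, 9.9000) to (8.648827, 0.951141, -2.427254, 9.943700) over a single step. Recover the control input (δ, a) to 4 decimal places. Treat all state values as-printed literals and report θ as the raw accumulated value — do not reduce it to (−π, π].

δ = -0.3174, a = 0.8740

a = (v'−v)/dt = (0.043700)/0.05 = 0.8740
Δθ = θ'−θ = -0.067754;  (v·dt/L) = 9.9000·0.05/2.4 = 0.206250
tan δ = Δθ·L/(v·dt) = -0.328504  →  δ = -0.3174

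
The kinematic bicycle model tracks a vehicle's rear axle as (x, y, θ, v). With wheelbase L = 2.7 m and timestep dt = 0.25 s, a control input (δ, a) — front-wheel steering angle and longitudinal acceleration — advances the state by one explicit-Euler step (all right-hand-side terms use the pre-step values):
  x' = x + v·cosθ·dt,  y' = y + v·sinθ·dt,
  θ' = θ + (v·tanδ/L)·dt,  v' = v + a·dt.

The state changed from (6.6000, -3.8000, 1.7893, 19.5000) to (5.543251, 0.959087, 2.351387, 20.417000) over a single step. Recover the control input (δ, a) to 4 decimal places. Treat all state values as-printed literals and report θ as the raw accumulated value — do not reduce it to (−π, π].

a = (v'−v)/dt = (0.917000)/0.25 = 3.6680
Δθ = θ'−θ = 0.562087;  (v·dt/L) = 19.5000·0.25/2.7 = 1.805556
tan δ = Δθ·L/(v·dt) = 0.311310  →  δ = 0.3018

δ = 0.3018, a = 3.6680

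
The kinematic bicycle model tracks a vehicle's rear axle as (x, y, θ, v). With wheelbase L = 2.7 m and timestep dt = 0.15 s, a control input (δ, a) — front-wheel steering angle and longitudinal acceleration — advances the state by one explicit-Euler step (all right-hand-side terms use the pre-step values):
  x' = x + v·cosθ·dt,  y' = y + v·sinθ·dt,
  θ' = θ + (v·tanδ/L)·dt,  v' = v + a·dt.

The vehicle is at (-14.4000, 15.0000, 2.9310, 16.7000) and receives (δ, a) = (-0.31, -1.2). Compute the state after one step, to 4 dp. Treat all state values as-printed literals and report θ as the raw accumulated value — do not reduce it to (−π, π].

x' = -14.4000 + 16.7000·cos(2.9310)·0.15 = -16.8497
y' = 15.0000 + 16.7000·sin(2.9310)·0.15 = 15.5236
θ' = 2.9310 + (16.7000/2.7)·tan(-0.31)·0.15 = 2.6338
v' = 16.7000 − 1.2000·0.15 = 16.5200

(-16.8497, 15.5236, 2.6338, 16.5200)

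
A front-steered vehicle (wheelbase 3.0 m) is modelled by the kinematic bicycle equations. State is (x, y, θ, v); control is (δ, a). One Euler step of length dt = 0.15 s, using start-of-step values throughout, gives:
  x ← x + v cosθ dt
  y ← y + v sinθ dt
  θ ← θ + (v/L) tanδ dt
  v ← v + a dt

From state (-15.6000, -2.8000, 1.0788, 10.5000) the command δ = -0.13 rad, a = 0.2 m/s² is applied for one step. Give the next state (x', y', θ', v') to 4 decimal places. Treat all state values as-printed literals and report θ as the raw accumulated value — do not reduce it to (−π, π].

(-14.8560, -1.4118, 1.0102, 10.5300)

x' = -15.6000 + 10.5000·cos(1.0788)·0.15 = -14.8560
y' = -2.8000 + 10.5000·sin(1.0788)·0.15 = -1.4118
θ' = 1.0788 + (10.5000/3.0)·tan(-0.13)·0.15 = 1.0102
v' = 10.5000 + 0.2000·0.15 = 10.5300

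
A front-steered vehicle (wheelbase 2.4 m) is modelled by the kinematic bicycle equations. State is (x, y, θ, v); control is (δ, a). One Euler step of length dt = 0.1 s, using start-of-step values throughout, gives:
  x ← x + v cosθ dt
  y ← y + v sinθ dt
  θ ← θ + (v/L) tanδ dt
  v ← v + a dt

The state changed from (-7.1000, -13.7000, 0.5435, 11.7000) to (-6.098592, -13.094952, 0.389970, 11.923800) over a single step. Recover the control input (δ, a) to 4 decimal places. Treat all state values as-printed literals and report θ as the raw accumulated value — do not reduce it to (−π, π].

δ = -0.3051, a = 2.2380

a = (v'−v)/dt = (0.223800)/0.1 = 2.2380
Δθ = θ'−θ = -0.153530;  (v·dt/L) = 11.7000·0.1/2.4 = 0.487500
tan δ = Δθ·L/(v·dt) = -0.314933  →  δ = -0.3051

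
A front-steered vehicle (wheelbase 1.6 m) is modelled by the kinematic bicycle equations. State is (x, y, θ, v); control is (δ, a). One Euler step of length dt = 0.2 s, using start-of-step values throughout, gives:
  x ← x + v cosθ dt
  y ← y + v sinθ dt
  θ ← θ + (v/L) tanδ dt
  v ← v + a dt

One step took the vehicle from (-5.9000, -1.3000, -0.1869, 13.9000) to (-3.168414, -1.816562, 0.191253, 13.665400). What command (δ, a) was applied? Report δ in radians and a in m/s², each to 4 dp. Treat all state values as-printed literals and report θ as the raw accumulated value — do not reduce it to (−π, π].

a = (v'−v)/dt = (-0.234600)/0.2 = -1.1730
Δθ = θ'−θ = 0.378153;  (v·dt/L) = 13.9000·0.2/1.6 = 1.737500
tan δ = Δθ·L/(v·dt) = 0.217642  →  δ = 0.2143

δ = 0.2143, a = -1.1730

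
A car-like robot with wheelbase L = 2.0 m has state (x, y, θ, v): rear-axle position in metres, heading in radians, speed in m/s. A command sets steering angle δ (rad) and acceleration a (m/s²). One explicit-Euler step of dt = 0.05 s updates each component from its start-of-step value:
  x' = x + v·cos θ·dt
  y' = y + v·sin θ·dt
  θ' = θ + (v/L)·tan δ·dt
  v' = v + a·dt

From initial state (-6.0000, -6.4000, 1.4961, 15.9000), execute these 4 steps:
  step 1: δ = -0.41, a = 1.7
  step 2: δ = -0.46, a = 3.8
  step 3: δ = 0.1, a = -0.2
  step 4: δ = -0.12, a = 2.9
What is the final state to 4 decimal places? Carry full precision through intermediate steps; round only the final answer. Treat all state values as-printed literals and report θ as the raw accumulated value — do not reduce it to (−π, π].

after step 1 (δ=-0.41, a=1.7): (-5.940672, -5.607217, 1.323334, 15.985000)
after step 2 (δ=-0.46, a=3.8): (-5.744900, -4.832314, 1.125340, 16.175000)
after step 3 (δ=0.1, a=-0.2): (-5.396434, -4.102487, 1.165913, 16.165000)
after step 4 (δ=-0.12, a=2.9): (-5.078055, -3.359585, 1.117184, 16.310000)

(-5.0781, -3.3596, 1.1172, 16.3100)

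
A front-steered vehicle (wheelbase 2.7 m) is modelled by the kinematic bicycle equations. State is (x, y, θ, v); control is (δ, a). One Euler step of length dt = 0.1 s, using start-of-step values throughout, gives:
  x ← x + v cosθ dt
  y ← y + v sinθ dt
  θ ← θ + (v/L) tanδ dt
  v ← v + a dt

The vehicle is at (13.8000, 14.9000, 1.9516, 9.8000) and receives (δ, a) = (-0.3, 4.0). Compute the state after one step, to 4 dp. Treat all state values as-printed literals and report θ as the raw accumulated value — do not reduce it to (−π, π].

x' = 13.8000 + 9.8000·cos(1.9516)·0.1 = 13.4358
y' = 14.9000 + 9.8000·sin(1.9516)·0.1 = 15.8098
θ' = 1.9516 + (9.8000/2.7)·tan(-0.3)·0.1 = 1.8393
v' = 9.8000 + 4.0000·0.1 = 10.2000

(13.4358, 15.8098, 1.8393, 10.2000)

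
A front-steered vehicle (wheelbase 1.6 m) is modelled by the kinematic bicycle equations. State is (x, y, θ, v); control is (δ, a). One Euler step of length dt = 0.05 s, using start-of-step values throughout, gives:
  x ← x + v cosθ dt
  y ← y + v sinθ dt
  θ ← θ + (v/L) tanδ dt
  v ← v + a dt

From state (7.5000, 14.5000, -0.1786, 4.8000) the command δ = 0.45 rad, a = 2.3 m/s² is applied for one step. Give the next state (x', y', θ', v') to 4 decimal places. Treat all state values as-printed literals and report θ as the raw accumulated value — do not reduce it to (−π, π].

x' = 7.5000 + 4.8000·cos(-0.1786)·0.05 = 7.7362
y' = 14.5000 + 4.8000·sin(-0.1786)·0.05 = 14.4574
θ' = -0.1786 + (4.8000/1.6)·tan(0.45)·0.05 = -0.1061
v' = 4.8000 + 2.3000·0.05 = 4.9150

(7.7362, 14.4574, -0.1061, 4.9150)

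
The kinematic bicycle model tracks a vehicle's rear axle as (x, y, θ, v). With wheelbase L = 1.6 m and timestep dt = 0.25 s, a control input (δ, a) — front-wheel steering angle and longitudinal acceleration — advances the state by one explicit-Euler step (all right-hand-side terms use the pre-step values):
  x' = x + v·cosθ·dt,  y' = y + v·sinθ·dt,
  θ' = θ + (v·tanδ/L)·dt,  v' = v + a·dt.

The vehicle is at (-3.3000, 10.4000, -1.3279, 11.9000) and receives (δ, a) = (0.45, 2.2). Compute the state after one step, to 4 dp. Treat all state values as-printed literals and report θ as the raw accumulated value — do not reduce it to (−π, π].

(-2.5845, 7.5123, -0.4297, 12.4500)

x' = -3.3000 + 11.9000·cos(-1.3279)·0.25 = -2.5845
y' = 10.4000 + 11.9000·sin(-1.3279)·0.25 = 7.5123
θ' = -1.3279 + (11.9000/1.6)·tan(0.45)·0.25 = -0.4297
v' = 11.9000 + 2.2000·0.25 = 12.4500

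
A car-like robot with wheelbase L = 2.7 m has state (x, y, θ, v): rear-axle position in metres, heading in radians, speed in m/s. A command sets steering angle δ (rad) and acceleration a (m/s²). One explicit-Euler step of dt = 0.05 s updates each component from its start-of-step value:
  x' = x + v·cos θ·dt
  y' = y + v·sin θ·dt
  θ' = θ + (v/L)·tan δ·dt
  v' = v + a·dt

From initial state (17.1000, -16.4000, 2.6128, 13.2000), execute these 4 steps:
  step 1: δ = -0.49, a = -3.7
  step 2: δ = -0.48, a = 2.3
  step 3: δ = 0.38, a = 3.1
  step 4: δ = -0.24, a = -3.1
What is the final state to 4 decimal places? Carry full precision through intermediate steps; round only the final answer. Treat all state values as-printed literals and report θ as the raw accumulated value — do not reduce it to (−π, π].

after step 1 (δ=-0.49, a=-3.7): (16.530145, -16.067036, 2.482416, 13.015000)
after step 2 (δ=-0.48, a=2.3): (16.015729, -15.668473, 2.356939, 13.130000)
after step 3 (δ=0.38, a=3.1): (15.551168, -15.204604, 2.454056, 13.285000)
after step 4 (δ=-0.24, a=-3.1): (15.037828, -14.783047, 2.393851, 13.130000)

(15.0378, -14.7830, 2.3939, 13.1300)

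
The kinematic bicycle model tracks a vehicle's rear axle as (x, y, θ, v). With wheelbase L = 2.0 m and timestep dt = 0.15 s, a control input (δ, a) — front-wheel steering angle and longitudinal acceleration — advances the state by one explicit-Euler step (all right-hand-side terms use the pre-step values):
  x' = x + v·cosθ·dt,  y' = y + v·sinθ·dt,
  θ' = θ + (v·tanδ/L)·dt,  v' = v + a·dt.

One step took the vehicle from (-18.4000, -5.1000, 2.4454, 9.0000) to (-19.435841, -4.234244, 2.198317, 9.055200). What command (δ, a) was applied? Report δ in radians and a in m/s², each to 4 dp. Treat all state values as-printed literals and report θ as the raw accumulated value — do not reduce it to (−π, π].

a = (v'−v)/dt = (0.055200)/0.15 = 0.3680
Δθ = θ'−θ = -0.247083;  (v·dt/L) = 9.0000·0.15/2.0 = 0.675000
tan δ = Δθ·L/(v·dt) = -0.366049  →  δ = -0.3509

δ = -0.3509, a = 0.3680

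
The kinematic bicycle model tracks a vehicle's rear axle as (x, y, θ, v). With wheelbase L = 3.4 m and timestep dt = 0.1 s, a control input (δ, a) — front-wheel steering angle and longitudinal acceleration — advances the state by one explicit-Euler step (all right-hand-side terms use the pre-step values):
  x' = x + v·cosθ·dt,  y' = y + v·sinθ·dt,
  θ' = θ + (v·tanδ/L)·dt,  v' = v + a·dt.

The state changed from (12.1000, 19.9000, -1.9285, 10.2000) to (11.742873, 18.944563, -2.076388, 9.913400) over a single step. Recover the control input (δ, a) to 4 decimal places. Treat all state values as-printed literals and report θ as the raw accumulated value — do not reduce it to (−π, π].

δ = -0.4580, a = -2.8660

a = (v'−v)/dt = (-0.286600)/0.1 = -2.8660
Δθ = θ'−θ = -0.147888;  (v·dt/L) = 10.2000·0.1/3.4 = 0.300000
tan δ = Δθ·L/(v·dt) = -0.492960  →  δ = -0.4580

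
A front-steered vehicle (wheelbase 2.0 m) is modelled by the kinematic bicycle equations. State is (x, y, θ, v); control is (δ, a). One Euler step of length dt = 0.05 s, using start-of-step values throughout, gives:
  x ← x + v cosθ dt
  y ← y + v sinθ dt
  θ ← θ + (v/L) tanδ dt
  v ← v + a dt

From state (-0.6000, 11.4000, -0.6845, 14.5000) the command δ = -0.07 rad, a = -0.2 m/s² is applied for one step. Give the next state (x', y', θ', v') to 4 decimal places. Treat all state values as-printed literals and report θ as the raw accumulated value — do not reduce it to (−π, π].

(-0.0383, 10.9416, -0.7099, 14.4900)

x' = -0.6000 + 14.5000·cos(-0.6845)·0.05 = -0.0383
y' = 11.4000 + 14.5000·sin(-0.6845)·0.05 = 10.9416
θ' = -0.6845 + (14.5000/2.0)·tan(-0.07)·0.05 = -0.7099
v' = 14.5000 − 0.2000·0.05 = 14.4900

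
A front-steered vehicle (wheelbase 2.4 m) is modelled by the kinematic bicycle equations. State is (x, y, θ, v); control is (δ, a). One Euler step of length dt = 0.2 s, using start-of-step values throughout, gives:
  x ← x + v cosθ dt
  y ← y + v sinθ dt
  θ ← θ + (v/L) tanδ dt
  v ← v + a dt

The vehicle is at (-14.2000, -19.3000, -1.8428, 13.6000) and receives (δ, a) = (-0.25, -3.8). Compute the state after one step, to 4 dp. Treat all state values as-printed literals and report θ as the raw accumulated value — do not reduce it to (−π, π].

x' = -14.2000 + 13.6000·cos(-1.8428)·0.2 = -14.9308
y' = -19.3000 + 13.6000·sin(-1.8428)·0.2 = -21.9200
θ' = -1.8428 + (13.6000/2.4)·tan(-0.25)·0.2 = -2.1322
v' = 13.6000 − 3.8000·0.2 = 12.8400

(-14.9308, -21.9200, -2.1322, 12.8400)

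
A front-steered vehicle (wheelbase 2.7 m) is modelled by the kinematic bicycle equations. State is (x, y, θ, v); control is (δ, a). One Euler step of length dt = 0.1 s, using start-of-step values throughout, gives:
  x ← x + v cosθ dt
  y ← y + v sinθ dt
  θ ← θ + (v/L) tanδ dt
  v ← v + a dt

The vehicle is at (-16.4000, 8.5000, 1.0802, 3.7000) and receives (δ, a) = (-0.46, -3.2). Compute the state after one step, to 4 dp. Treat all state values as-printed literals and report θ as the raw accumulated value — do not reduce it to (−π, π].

x' = -16.4000 + 3.7000·cos(1.0802)·0.1 = -16.2257
y' = 8.5000 + 3.7000·sin(1.0802)·0.1 = 8.8264
θ' = 1.0802 + (3.7000/2.7)·tan(-0.46)·0.1 = 1.0123
v' = 3.7000 − 3.2000·0.1 = 3.3800

(-16.2257, 8.8264, 1.0123, 3.3800)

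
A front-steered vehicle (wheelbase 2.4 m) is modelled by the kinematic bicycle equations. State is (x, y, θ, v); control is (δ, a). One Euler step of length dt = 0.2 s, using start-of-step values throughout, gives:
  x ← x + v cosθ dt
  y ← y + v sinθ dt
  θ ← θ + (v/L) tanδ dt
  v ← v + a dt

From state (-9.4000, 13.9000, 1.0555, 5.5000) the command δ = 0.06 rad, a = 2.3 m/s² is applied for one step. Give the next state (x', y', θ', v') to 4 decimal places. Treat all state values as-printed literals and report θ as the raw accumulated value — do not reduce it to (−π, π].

x' = -9.4000 + 5.5000·cos(1.0555)·0.2 = -8.8579
y' = 13.9000 + 5.5000·sin(1.0555)·0.2 = 14.8572
θ' = 1.0555 + (5.5000/2.4)·tan(0.06)·0.2 = 1.0830
v' = 5.5000 + 2.3000·0.2 = 5.9600

(-8.8579, 14.8572, 1.0830, 5.9600)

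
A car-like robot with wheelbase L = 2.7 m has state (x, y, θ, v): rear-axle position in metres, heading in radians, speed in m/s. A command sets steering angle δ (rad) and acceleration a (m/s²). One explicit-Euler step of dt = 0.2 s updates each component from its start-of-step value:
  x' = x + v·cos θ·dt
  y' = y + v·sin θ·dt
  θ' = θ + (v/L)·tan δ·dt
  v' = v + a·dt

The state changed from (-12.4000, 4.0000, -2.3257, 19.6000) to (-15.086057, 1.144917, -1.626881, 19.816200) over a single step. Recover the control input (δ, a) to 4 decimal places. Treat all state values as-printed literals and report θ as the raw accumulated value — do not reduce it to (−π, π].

δ = 0.4486, a = 1.0810

a = (v'−v)/dt = (0.216200)/0.2 = 1.0810
Δθ = θ'−θ = 0.698819;  (v·dt/L) = 19.6000·0.2/2.7 = 1.451852
tan δ = Δθ·L/(v·dt) = 0.481329  →  δ = 0.4486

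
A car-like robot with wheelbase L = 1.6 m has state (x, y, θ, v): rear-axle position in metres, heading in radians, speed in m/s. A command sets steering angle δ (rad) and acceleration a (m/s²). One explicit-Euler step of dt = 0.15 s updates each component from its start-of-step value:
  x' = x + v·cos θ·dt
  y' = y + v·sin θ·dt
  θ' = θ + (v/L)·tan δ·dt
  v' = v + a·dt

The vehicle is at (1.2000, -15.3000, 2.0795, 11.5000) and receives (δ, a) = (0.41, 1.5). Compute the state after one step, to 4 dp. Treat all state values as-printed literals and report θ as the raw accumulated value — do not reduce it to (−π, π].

x' = 1.2000 + 11.5000·cos(2.0795)·0.15 = 0.3598
y' = -15.3000 + 11.5000·sin(2.0795)·0.15 = -13.7934
θ' = 2.0795 + (11.5000/1.6)·tan(0.41)·0.15 = 2.5481
v' = 11.5000 + 1.5000·0.15 = 11.7250

(0.3598, -13.7934, 2.5481, 11.7250)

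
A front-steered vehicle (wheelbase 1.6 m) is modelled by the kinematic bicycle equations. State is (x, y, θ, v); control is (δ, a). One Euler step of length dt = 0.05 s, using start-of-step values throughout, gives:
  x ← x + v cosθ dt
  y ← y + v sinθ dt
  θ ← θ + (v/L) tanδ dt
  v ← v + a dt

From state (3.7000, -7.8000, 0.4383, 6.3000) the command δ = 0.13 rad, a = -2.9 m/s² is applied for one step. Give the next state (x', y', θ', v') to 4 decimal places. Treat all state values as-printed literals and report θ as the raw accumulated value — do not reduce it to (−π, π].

(3.9852, -7.6663, 0.4640, 6.1550)

x' = 3.7000 + 6.3000·cos(0.4383)·0.05 = 3.9852
y' = -7.8000 + 6.3000·sin(0.4383)·0.05 = -7.6663
θ' = 0.4383 + (6.3000/1.6)·tan(0.13)·0.05 = 0.4640
v' = 6.3000 − 2.9000·0.05 = 6.1550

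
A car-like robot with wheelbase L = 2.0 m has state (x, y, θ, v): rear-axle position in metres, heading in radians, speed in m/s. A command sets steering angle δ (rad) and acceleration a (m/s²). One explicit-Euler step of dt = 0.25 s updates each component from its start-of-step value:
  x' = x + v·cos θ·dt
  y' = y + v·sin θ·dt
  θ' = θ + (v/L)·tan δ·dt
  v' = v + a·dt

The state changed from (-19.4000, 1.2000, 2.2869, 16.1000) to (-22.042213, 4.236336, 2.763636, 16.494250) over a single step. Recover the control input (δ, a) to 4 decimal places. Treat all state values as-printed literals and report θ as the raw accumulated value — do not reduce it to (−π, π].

δ = 0.2326, a = 1.5770

a = (v'−v)/dt = (0.394250)/0.25 = 1.5770
Δθ = θ'−θ = 0.476736;  (v·dt/L) = 16.1000·0.25/2.0 = 2.012500
tan δ = Δθ·L/(v·dt) = 0.236887  →  δ = 0.2326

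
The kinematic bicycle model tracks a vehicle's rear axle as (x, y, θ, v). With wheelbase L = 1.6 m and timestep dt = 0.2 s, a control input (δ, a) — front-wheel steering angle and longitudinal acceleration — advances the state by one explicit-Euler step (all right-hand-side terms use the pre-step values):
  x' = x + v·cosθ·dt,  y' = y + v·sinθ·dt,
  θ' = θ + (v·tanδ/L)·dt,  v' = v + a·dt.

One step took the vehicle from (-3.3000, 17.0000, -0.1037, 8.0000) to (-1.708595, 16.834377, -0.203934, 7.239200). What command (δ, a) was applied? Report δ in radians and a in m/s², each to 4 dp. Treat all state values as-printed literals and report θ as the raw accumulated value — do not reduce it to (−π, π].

a = (v'−v)/dt = (-0.760800)/0.2 = -3.8040
Δθ = θ'−θ = -0.100234;  (v·dt/L) = 8.0000·0.2/1.6 = 1.000000
tan δ = Δθ·L/(v·dt) = -0.100234  →  δ = -0.0999

δ = -0.0999, a = -3.8040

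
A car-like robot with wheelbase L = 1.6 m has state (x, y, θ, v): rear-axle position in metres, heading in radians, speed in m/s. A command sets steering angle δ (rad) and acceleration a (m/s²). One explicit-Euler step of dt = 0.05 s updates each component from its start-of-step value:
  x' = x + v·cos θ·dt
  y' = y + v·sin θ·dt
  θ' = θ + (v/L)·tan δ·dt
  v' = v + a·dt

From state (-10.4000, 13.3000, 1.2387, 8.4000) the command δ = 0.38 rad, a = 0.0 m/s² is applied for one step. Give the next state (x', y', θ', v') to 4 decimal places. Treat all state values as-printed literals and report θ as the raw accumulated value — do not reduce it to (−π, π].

(-10.2631, 13.6971, 1.3435, 8.4000)

x' = -10.4000 + 8.4000·cos(1.2387)·0.05 = -10.2631
y' = 13.3000 + 8.4000·sin(1.2387)·0.05 = 13.6971
θ' = 1.2387 + (8.4000/1.6)·tan(0.38)·0.05 = 1.3435
v' = 8.4000 + 0.0000·0.05 = 8.4000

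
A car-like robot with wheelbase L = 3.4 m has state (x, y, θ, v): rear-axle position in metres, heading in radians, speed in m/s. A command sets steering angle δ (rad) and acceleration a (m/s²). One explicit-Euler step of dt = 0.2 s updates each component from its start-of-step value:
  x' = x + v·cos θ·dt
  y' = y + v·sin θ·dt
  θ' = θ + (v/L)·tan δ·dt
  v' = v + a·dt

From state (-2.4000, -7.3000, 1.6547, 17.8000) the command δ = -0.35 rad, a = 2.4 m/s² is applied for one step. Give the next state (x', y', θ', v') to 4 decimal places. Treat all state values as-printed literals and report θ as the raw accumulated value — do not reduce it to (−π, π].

x' = -2.4000 + 17.8000·cos(1.6547)·0.2 = -2.6983
y' = -7.3000 + 17.8000·sin(1.6547)·0.2 = -3.7525
θ' = 1.6547 + (17.8000/3.4)·tan(-0.35)·0.2 = 1.2725
v' = 17.8000 + 2.4000·0.2 = 18.2800

(-2.6983, -3.7525, 1.2725, 18.2800)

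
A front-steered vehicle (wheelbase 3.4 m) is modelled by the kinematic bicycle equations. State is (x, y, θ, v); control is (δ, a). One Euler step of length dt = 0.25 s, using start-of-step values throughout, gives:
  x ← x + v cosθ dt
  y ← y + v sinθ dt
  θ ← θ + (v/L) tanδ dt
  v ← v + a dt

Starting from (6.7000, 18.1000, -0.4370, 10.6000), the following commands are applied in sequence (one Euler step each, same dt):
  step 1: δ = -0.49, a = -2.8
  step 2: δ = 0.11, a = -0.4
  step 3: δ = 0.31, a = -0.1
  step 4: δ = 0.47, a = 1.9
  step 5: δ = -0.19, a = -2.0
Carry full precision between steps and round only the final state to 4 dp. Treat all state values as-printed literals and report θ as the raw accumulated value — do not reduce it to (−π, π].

after step 1 (δ=-0.49, a=-2.8): (9.100967, 16.978458, -0.852729, 9.900000)
after step 2 (δ=0.11, a=-0.4): (10.729345, 15.114588, -0.772331, 9.800000)
after step 3 (δ=0.31, a=-0.1): (12.484246, 13.404962, -0.541507, 9.775000)
after step 4 (δ=0.47, a=1.9): (14.578376, 12.145385, -0.176406, 10.250000)
after step 5 (δ=-0.19, a=-2.0): (17.101108, 11.695685, -0.321353, 9.750000)

(17.1011, 11.6957, -0.3214, 9.7500)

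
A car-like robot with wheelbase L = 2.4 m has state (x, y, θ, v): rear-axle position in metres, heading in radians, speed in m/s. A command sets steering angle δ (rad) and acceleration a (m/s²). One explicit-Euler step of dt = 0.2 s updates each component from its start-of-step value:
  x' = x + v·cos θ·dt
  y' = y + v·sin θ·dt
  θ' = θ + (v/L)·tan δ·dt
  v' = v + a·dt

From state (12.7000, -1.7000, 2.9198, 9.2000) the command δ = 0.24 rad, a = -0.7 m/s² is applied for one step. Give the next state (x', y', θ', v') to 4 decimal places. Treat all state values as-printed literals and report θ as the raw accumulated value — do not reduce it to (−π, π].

x' = 12.7000 + 9.2000·cos(2.9198)·0.2 = 10.9051
y' = -1.7000 + 9.2000·sin(2.9198)·0.2 = -1.2952
θ' = 2.9198 + (9.2000/2.4)·tan(0.24)·0.2 = 3.1074
v' = 9.2000 − 0.7000·0.2 = 9.0600

(10.9051, -1.2952, 3.1074, 9.0600)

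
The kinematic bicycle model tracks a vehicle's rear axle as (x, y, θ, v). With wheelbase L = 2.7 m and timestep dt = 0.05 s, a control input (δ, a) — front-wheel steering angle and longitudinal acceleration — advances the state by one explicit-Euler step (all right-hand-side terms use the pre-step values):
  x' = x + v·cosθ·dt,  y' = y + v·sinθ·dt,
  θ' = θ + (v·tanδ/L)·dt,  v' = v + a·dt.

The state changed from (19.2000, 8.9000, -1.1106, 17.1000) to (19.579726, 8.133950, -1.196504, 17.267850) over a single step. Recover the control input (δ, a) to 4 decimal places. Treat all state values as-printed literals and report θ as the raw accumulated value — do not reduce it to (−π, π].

a = (v'−v)/dt = (0.167850)/0.05 = 3.3570
Δθ = θ'−θ = -0.085904;  (v·dt/L) = 17.1000·0.05/2.7 = 0.316667
tan δ = Δθ·L/(v·dt) = -0.271276  →  δ = -0.2649

δ = -0.2649, a = 3.3570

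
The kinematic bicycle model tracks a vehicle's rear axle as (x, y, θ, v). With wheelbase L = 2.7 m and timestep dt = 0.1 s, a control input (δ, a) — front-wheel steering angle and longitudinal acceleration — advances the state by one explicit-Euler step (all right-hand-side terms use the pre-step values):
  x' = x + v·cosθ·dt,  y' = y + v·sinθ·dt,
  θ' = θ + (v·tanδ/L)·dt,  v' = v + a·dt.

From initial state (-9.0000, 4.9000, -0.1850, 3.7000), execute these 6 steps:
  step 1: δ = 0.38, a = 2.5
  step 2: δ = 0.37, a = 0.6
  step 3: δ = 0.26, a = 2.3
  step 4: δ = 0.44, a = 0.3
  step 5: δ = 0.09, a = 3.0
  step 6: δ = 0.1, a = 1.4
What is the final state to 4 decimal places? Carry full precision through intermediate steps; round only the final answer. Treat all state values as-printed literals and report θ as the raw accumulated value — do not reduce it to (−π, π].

(-6.5380, 4.7785, 0.0712, 4.7100)

after step 1 (δ=0.38, a=2.5): (-8.636314, 4.831940, -0.130266, 3.950000)
after step 2 (δ=0.37, a=0.6): (-8.244660, 4.780630, -0.073523, 4.010000)
after step 3 (δ=0.26, a=2.3): (-7.844744, 4.751174, -0.034014, 4.240000)
after step 4 (δ=0.44, a=0.3): (-7.420989, 4.736755, 0.039916, 4.270000)
after step 5 (δ=0.09, a=3.0): (-6.994329, 4.753795, 0.054188, 4.570000)
after step 6 (δ=0.1, a=1.4): (-6.538000, 4.778547, 0.071171, 4.710000)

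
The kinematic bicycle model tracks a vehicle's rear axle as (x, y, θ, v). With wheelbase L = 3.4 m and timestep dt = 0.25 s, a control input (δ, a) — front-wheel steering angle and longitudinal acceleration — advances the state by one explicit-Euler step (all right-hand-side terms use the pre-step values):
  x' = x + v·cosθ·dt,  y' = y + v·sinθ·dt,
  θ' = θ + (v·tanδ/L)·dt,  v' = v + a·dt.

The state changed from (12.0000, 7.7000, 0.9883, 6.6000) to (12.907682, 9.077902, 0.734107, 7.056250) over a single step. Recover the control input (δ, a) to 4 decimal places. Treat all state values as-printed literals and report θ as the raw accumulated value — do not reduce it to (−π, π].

a = (v'−v)/dt = (0.456250)/0.25 = 1.8250
Δθ = θ'−θ = -0.254193;  (v·dt/L) = 6.6000·0.25/3.4 = 0.485294
tan δ = Δθ·L/(v·dt) = -0.523792  →  δ = -0.4825

δ = -0.4825, a = 1.8250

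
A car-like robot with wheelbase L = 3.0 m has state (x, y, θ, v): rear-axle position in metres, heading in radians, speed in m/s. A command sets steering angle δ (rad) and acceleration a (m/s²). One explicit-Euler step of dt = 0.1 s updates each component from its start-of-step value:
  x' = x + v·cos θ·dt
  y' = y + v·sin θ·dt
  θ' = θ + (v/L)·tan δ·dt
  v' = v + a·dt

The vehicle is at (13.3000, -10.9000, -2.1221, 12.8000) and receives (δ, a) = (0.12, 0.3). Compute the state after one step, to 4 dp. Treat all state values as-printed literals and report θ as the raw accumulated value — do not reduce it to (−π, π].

x' = 13.3000 + 12.8000·cos(-2.1221)·0.1 = 12.6295
y' = -10.9000 + 12.8000·sin(-2.1221)·0.1 = -11.9904
θ' = -2.1221 + (12.8000/3.0)·tan(0.12)·0.1 = -2.0707
v' = 12.8000 + 0.3000·0.1 = 12.8300

(12.6295, -11.9904, -2.0707, 12.8300)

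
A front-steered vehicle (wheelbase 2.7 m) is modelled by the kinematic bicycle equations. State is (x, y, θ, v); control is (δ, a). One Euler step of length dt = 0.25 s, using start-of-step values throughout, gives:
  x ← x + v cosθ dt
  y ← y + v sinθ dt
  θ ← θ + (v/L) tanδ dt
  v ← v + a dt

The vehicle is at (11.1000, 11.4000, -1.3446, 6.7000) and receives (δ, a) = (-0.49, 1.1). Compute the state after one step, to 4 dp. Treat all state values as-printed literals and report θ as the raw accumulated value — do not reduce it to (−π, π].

(11.4757, 9.7677, -1.6755, 6.9750)

x' = 11.1000 + 6.7000·cos(-1.3446)·0.25 = 11.4757
y' = 11.4000 + 6.7000·sin(-1.3446)·0.25 = 9.7677
θ' = -1.3446 + (6.7000/2.7)·tan(-0.49)·0.25 = -1.6755
v' = 6.7000 + 1.1000·0.25 = 6.9750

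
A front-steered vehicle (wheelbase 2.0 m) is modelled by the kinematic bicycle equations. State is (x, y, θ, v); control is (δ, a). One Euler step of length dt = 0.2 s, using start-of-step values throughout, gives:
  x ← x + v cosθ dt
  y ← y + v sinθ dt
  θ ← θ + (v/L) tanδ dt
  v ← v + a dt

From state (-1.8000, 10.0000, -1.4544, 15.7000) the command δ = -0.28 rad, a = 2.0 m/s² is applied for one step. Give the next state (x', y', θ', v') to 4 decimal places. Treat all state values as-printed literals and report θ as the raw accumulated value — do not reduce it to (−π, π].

x' = -1.8000 + 15.7000·cos(-1.4544)·0.2 = -1.4353
y' = 10.0000 + 15.7000·sin(-1.4544)·0.2 = 6.8812
θ' = -1.4544 + (15.7000/2.0)·tan(-0.28)·0.2 = -1.9059
v' = 15.7000 + 2.0000·0.2 = 16.1000

(-1.4353, 6.8812, -1.9059, 16.1000)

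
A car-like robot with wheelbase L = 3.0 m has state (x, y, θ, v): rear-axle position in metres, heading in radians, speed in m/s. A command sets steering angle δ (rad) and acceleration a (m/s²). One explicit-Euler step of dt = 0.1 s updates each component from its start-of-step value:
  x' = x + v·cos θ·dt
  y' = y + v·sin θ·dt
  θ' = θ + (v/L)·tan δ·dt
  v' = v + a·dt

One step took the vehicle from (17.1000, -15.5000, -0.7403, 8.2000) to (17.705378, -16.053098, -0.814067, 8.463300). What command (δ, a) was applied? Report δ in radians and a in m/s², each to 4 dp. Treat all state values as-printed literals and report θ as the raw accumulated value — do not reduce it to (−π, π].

δ = -0.2636, a = 2.6330

a = (v'−v)/dt = (0.263300)/0.1 = 2.6330
Δθ = θ'−θ = -0.073767;  (v·dt/L) = 8.2000·0.1/3.0 = 0.273333
tan δ = Δθ·L/(v·dt) = -0.269879  →  δ = -0.2636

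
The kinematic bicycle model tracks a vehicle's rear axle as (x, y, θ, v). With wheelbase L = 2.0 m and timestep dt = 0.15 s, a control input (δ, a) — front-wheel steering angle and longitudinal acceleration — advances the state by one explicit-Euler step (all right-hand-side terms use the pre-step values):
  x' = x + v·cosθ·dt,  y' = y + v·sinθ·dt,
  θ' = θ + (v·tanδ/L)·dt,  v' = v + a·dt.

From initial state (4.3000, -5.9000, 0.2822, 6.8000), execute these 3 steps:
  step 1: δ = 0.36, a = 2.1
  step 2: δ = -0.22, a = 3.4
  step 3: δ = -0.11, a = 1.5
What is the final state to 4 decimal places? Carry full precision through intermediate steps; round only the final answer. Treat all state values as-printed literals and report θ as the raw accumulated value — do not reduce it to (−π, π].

(7.3017, -4.7313, 0.2917, 7.8500)

after step 1 (δ=0.36, a=2.1): (5.279654, -5.615961, 0.474165, 7.115000)
after step 2 (δ=-0.22, a=3.4): (6.229159, -5.128659, 0.354837, 7.625000)
after step 3 (δ=-0.11, a=1.5): (7.301657, -4.731278, 0.291675, 7.850000)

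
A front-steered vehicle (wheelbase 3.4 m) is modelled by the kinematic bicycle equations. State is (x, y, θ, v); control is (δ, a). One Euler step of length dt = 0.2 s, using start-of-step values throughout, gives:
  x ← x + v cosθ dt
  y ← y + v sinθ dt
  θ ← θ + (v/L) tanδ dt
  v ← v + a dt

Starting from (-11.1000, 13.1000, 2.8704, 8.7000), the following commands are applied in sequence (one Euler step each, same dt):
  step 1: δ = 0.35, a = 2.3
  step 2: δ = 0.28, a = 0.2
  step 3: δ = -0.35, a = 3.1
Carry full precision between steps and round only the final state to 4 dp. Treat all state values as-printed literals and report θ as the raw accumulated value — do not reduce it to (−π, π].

after step 1 (δ=0.35, a=2.3): (-12.776407, 13.566112, 3.057209, 9.160000)
after step 2 (δ=0.28, a=0.2): (-14.601888, 13.720520, 3.212150, 9.200000)
after step 3 (δ=-0.35, a=3.1): (-16.437310, 13.590803, 3.014605, 9.820000)

(-16.4373, 13.5908, 3.0146, 9.8200)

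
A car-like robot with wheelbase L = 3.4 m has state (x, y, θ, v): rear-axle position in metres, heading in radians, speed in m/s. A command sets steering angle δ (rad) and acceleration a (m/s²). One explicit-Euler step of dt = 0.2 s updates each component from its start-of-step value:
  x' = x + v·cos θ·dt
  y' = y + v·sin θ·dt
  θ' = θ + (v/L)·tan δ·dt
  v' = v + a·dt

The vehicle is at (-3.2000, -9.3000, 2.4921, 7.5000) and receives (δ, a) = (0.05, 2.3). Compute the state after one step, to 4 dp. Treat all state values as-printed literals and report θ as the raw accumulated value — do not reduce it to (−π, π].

x' = -3.2000 + 7.5000·cos(2.4921)·0.2 = -4.3946
y' = -9.3000 + 7.5000·sin(2.4921)·0.2 = -8.3928
θ' = 2.4921 + (7.5000/3.4)·tan(0.05)·0.2 = 2.5142
v' = 7.5000 + 2.3000·0.2 = 7.9600

(-4.3946, -8.3928, 2.5142, 7.9600)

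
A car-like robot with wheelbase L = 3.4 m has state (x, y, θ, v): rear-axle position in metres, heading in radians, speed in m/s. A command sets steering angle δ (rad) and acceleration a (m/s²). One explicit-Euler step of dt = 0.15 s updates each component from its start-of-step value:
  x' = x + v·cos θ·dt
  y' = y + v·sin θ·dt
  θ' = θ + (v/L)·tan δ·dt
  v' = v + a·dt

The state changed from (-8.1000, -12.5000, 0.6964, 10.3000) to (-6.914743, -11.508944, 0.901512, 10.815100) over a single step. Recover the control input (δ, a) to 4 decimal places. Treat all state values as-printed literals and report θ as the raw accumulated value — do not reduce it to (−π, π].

a = (v'−v)/dt = (0.515100)/0.15 = 3.4340
Δθ = θ'−θ = 0.205112;  (v·dt/L) = 10.3000·0.15/3.4 = 0.454412
tan δ = Δθ·L/(v·dt) = 0.451379  →  δ = 0.4240

δ = 0.4240, a = 3.4340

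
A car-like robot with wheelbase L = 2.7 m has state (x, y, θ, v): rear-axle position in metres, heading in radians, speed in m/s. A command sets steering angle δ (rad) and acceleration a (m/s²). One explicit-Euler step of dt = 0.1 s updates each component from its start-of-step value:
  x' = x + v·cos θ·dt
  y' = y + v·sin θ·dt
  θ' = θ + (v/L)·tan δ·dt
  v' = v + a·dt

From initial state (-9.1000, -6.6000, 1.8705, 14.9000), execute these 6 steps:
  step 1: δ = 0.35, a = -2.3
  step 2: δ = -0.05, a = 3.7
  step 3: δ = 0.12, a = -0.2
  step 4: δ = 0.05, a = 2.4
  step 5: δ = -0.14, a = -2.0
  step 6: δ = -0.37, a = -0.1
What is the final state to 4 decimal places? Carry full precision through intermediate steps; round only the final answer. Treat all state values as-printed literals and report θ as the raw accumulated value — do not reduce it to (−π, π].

after step 1 (δ=0.35, a=-2.3): (-9.539903, -5.176418, 2.071942, 14.670000)
after step 2 (δ=-0.05, a=3.7): (-10.244695, -3.889811, 2.044752, 15.040000)
after step 3 (δ=0.12, a=-0.2): (-10.931135, -2.551597, 2.111919, 15.020000)
after step 4 (δ=0.05, a=2.4): (-11.704814, -1.264187, 2.139757, 15.260000)
after step 5 (δ=-0.14, a=-2.0): (-12.526957, 0.021409, 2.060111, 15.060000)
after step 6 (δ=-0.37, a=-0.1): (-13.234808, 1.350688, 1.843769, 15.050000)

(-13.2348, 1.3507, 1.8438, 15.0500)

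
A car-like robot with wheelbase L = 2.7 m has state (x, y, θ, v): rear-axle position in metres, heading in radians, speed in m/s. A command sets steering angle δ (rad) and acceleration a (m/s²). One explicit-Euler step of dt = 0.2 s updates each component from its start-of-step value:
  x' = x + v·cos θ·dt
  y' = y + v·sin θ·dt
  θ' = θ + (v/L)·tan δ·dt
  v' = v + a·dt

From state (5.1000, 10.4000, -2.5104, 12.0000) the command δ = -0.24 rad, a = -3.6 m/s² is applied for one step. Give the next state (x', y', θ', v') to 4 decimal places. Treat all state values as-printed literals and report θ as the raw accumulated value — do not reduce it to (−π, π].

x' = 5.1000 + 12.0000·cos(-2.5104)·0.2 = 3.1624
y' = 10.4000 + 12.0000·sin(-2.5104)·0.2 = 8.9837
θ' = -2.5104 + (12.0000/2.7)·tan(-0.24)·0.2 = -2.7279
v' = 12.0000 − 3.6000·0.2 = 11.2800

(3.1624, 8.9837, -2.7279, 11.2800)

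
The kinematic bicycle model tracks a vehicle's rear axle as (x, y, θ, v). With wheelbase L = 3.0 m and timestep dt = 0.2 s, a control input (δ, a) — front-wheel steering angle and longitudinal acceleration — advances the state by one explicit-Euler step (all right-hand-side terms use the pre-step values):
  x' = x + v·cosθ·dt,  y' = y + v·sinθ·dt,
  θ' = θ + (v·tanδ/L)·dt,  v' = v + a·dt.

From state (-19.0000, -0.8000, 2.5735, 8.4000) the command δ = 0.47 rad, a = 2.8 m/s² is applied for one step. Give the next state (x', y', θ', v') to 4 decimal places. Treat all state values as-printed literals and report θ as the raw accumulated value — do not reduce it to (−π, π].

x' = -19.0000 + 8.4000·cos(2.5735)·0.2 = -20.4161
y' = -0.8000 + 8.4000·sin(2.5735)·0.2 = 0.1039
θ' = 2.5735 + (8.4000/3.0)·tan(0.47)·0.2 = 2.8580
v' = 8.4000 + 2.8000·0.2 = 8.9600

(-20.4161, 0.1039, 2.8580, 8.9600)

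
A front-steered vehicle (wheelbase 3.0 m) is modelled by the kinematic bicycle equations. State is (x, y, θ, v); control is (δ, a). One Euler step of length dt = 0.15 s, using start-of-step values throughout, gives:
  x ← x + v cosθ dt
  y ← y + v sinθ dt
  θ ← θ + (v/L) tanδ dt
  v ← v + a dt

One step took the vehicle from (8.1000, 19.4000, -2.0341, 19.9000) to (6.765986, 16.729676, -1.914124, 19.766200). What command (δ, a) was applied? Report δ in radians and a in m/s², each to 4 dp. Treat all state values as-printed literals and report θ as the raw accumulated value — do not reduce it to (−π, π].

δ = 0.1200, a = -0.8920

a = (v'−v)/dt = (-0.133800)/0.15 = -0.8920
Δθ = θ'−θ = 0.119976;  (v·dt/L) = 19.9000·0.15/3.0 = 0.995000
tan δ = Δθ·L/(v·dt) = 0.120579  →  δ = 0.1200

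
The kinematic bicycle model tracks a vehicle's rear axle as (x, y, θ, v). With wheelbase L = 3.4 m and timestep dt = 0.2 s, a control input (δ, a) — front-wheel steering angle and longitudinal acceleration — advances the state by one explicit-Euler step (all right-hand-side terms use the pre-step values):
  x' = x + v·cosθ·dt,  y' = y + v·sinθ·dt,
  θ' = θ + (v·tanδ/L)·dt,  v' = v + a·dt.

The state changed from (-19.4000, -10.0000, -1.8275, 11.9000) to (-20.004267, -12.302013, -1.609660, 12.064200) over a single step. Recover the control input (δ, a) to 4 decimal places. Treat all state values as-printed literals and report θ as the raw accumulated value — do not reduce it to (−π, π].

δ = 0.3017, a = 0.8210

a = (v'−v)/dt = (0.164200)/0.2 = 0.8210
Δθ = θ'−θ = 0.217840;  (v·dt/L) = 11.9000·0.2/3.4 = 0.700000
tan δ = Δθ·L/(v·dt) = 0.311200  →  δ = 0.3017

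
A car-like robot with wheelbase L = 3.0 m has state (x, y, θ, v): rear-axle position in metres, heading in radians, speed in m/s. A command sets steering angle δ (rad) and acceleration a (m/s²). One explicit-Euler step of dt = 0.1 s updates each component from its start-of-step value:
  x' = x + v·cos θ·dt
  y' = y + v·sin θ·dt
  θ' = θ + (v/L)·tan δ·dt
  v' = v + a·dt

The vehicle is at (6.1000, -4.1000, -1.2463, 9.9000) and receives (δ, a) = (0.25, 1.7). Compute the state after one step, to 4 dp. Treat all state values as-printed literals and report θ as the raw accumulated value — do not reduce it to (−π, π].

x' = 6.1000 + 9.9000·cos(-1.2463)·0.1 = 6.4156
y' = -4.1000 + 9.9000·sin(-1.2463)·0.1 = -5.0383
θ' = -1.2463 + (9.9000/3.0)·tan(0.25)·0.1 = -1.1620
v' = 9.9000 + 1.7000·0.1 = 10.0700

(6.4156, -5.0383, -1.1620, 10.0700)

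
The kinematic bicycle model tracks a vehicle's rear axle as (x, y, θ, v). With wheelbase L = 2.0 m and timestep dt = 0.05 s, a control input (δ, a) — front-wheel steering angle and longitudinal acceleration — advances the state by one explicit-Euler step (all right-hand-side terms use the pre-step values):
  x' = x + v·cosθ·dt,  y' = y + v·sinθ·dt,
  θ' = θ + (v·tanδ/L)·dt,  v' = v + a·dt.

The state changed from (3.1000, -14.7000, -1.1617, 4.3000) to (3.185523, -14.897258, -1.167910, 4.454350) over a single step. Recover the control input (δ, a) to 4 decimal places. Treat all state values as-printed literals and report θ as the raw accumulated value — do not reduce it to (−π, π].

a = (v'−v)/dt = (0.154350)/0.05 = 3.0870
Δθ = θ'−θ = -0.006210;  (v·dt/L) = 4.3000·0.05/2.0 = 0.107500
tan δ = Δθ·L/(v·dt) = -0.057767  →  δ = -0.0577

δ = -0.0577, a = 3.0870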